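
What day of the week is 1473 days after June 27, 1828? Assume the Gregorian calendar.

Monday

Jun 27, 1828 is a Friday.
1473 mod 7 = 3, so 1473 days after a Friday is Friday + 3 = Monday.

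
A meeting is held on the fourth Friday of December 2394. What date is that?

December 1, 2394 is a Thursday.
The first Friday is therefore December 2 (1 days later).
The fourth Friday is 2 + 3×7 = December 23.

December 23, 2394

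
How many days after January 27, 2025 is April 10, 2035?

Jan 27, 2025 → Jan 27, 2026: 365 days.
Jan 27, 2026 → Jan 27, 2027: 365 days.
Jan 27, 2027 → Jan 27, 2028: 365 days.
Jan 27, 2028 → Jan 27, 2029: 366 days (Feb 29, 2028 is in that span).
Jan 27, 2029 → Jan 27, 2030: 365 days.
Jan 27, 2030 → Jan 27, 2031: 365 days.
Jan 27, 2031 → Jan 27, 2032: 365 days.
Jan 27, 2032 → Jan 27, 2033: 366 days (Feb 29, 2032 is in that span).
Jan 27, 2033 → Jan 27, 2034: 365 days.
Jan 27, 2034 → Jan 27, 2035: 365 days.
Jan 27, 2035 → Feb 27, 2035: 31 days (January has 31).
Feb 27, 2035 → Mar 27, 2035: 28 days (February has 28).
Mar 27, 2035 → Apr 10, 2035: 14 days.
Total: 3725 days.

3725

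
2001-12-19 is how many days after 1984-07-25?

Jul 25, 1984 → Jul 25, 1985: 365 days.
Jul 25, 1985 → Jul 25, 1986: 365 days.
Jul 25, 1986 → Jul 25, 1987: 365 days.
Jul 25, 1987 → Jul 25, 1988: 366 days (Feb 29, 1988 is in that span).
Jul 25, 1988 → Jul 25, 1989: 365 days.
Jul 25, 1989 → Jul 25, 1990: 365 days.
Jul 25, 1990 → Jul 25, 1991: 365 days.
Jul 25, 1991 → Jul 25, 1992: 366 days (Feb 29, 1992 is in that span).
Jul 25, 1992 → Jul 25, 1993: 365 days.
Jul 25, 1993 → Jul 25, 1994: 365 days.
Jul 25, 1994 → Jul 25, 1995: 365 days.
Jul 25, 1995 → Jul 25, 1996: 366 days (Feb 29, 1996 is in that span).
Jul 25, 1996 → Jul 25, 1997: 365 days.
Jul 25, 1997 → Jul 25, 1998: 365 days.
Jul 25, 1998 → Jul 25, 1999: 365 days.
Jul 25, 1999 → Jul 25, 2000: 366 days (Feb 29, 2000 is in that span).
Jul 25, 2000 → Jul 25, 2001: 365 days.
Jul 25, 2001 → Aug 25, 2001: 31 days (July has 31).
Aug 25, 2001 → Sep 25, 2001: 31 days (August has 31).
Sep 25, 2001 → Oct 25, 2001: 30 days (September has 30).
Oct 25, 2001 → Nov 25, 2001: 31 days (October has 31).
Nov 25, 2001 → Dec 19, 2001: 24 days.
Total: 6356 days.

6356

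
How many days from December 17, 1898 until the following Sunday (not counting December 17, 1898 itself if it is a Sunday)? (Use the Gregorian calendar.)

1

Dec 17, 1898 is a Saturday.
From Saturday to the next Sunday is 1 day.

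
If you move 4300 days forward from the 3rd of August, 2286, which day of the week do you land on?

Thursday

First find the weekday of Aug 3, 2286. Doomsday rule: the anchor day for the 2200s is Friday. For year 86: 86÷12 = 7 r 2, and 2÷4 = 0, so 7+2+0 = 9.
Friday + 9 ≡ Sunday — that's 2286's doomsday.
In August the doomsday date is Aug 8.
Aug 3 is 5 days before Aug 8; 5 mod 7 = 5, so Sunday − 5 = Tuesday.
4300 mod 7 = 2, so 4300 days after a Tuesday is Tuesday + 2 = Thursday.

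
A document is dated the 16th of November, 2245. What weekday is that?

January 1, 2245 is a Wednesday.
Jan 1, 2245 → Feb 1, 2245: 31 days (January has 31).
Feb 1, 2245 → Mar 1, 2245: 28 days (February has 28).
Mar 1, 2245 → Apr 1, 2245: 31 days (March has 31).
Apr 1, 2245 → May 1, 2245: 30 days (April has 30).
May 1, 2245 → Jun 1, 2245: 31 days (May has 31).
Jun 1, 2245 → Jul 1, 2245: 30 days (June has 30).
Jul 1, 2245 → Aug 1, 2245: 31 days (July has 31).
Aug 1, 2245 → Sep 1, 2245: 31 days (August has 31).
Sep 1, 2245 → Oct 1, 2245: 30 days (September has 30).
Oct 1, 2245 → Nov 1, 2245: 31 days (October has 31).
Nov 1, 2245 → Nov 16, 2245: 15 days.
Total: 319 days.
319 mod 7 = 4, so Wednesday + 4 = Sunday.

Sunday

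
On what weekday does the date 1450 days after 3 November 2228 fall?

First find the weekday of Nov 3, 2228. Doomsday rule: the anchor day for the 2200s is Friday. For year 28: 28÷12 = 2 r 4, and 4÷4 = 1, so 2+4+1 = 7.
Friday + 7 ≡ Friday — that's 2228's doomsday.
In November the doomsday date is Nov 7.
Nov 3 is 4 days before Nov 7; 4 mod 7 = 4, so Friday − 4 = Monday.
1450 mod 7 = 1, so 1450 days after a Monday is Monday + 1 = Tuesday.

Tuesday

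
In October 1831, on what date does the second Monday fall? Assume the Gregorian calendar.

October 10, 1831

October 1, 1831 is a Saturday.
The first Monday is therefore October 3 (2 days later).
The second Monday is 3 + 1×7 = October 10.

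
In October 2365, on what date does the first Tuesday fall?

October 5, 2365

October 1, 2365 is a Friday.
The first Tuesday is therefore October 5 (4 days later).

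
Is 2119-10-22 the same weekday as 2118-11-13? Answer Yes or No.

From Nov 13, 2118 to Oct 22, 2119 is 343 days.
343 mod 7 = 0, so they are the same weekday.
(Nov 13, 2118 is a Sunday; Oct 22, 2119 is a Sunday.)

Yes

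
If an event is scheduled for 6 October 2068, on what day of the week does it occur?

Saturday

Doomsday rule: the anchor day for the 2000s is Tuesday. For year 68: 68÷12 = 5 r 8, and 8÷4 = 2, so 5+8+2 = 15.
Tuesday + 15 ≡ Wednesday — that's 2068's doomsday.
In October the doomsday date is Oct 10.
Oct 6 is 4 days before Oct 10; 4 mod 7 = 4, so Wednesday − 4 = Saturday.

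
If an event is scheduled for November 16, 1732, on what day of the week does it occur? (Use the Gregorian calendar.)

Doomsday rule: the anchor day for the 1700s is Sunday. For year 32: 32÷12 = 2 r 8, and 8÷4 = 2, so 2+8+2 = 12.
Sunday + 12 ≡ Friday — that's 1732's doomsday.
In November the doomsday date is Nov 7.
Nov 16 is 9 days after Nov 7; 9 mod 7 = 2, so Friday + 2 = Sunday.

Sunday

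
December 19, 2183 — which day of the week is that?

Friday

Doomsday rule: the anchor day for the 2100s is Sunday. For year 83: 83÷12 = 6 r 11, and 11÷4 = 2, so 6+11+2 = 19.
Sunday + 19 ≡ Friday — that's 2183's doomsday.
In December the doomsday date is Dec 12.
Dec 19 is 7 days after Dec 12; 7 mod 7 = 0, so Friday + 0 = Friday.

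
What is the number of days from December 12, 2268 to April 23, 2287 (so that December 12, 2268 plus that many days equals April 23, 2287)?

6706

Dec 12, 2268 → Dec 12, 2269: 365 days.
Dec 12, 2269 → Dec 12, 2270: 365 days.
Dec 12, 2270 → Dec 12, 2271: 365 days.
Dec 12, 2271 → Dec 12, 2272: 366 days (Feb 29, 2272 is in that span).
Dec 12, 2272 → Dec 12, 2273: 365 days.
Dec 12, 2273 → Dec 12, 2274: 365 days.
Dec 12, 2274 → Dec 12, 2275: 365 days.
Dec 12, 2275 → Dec 12, 2276: 366 days (Feb 29, 2276 is in that span).
Dec 12, 2276 → Dec 12, 2277: 365 days.
Dec 12, 2277 → Dec 12, 2278: 365 days.
Dec 12, 2278 → Dec 12, 2279: 365 days.
Dec 12, 2279 → Dec 12, 2280: 366 days (Feb 29, 2280 is in that span).
Dec 12, 2280 → Dec 12, 2281: 365 days.
Dec 12, 2281 → Dec 12, 2282: 365 days.
Dec 12, 2282 → Dec 12, 2283: 365 days.
Dec 12, 2283 → Dec 12, 2284: 366 days (Feb 29, 2284 is in that span).
Dec 12, 2284 → Dec 12, 2285: 365 days.
Dec 12, 2285 → Dec 12, 2286: 365 days.
Dec 12, 2286 → Jan 12, 2287: 31 days (December has 31).
Jan 12, 2287 → Feb 12, 2287: 31 days (January has 31).
Feb 12, 2287 → Mar 12, 2287: 28 days (February has 28).
Mar 12, 2287 → Apr 12, 2287: 31 days (March has 31).
Apr 12, 2287 → Apr 23, 2287: 11 days.
Total: 6706 days.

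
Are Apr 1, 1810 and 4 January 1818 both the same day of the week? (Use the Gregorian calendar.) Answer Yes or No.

Yes

From Apr 1, 1810 to Jan 4, 1818 is 2835 days.
2835 mod 7 = 0, so they are the same weekday.
(Apr 1, 1810 is a Sunday; Jan 4, 1818 is a Sunday.)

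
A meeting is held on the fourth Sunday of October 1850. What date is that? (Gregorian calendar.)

October 1, 1850 is a Tuesday.
The first Sunday is therefore October 6 (5 days later).
The fourth Sunday is 6 + 3×7 = October 27.

October 27, 1850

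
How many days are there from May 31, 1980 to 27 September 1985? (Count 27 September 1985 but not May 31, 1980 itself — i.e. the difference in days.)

May 31, 1980 → May 31, 1981: 365 days.
May 31, 1981 → May 31, 1982: 365 days.
May 31, 1982 → May 31, 1983: 365 days.
May 31, 1983 → May 31, 1984: 366 days (Feb 29, 1984 is in that span).
May 31, 1984 → May 31, 1985: 365 days.
May 31, 1985 → Jun 30, 1985: 30 days (May has 31).
Jun 30, 1985 → Jul 30, 1985: 30 days (June has 30).
Jul 30, 1985 → Aug 30, 1985: 31 days (July has 31).
Aug 30, 1985 → Sep 27, 1985: 28 days.
Total: 1945 days.

1945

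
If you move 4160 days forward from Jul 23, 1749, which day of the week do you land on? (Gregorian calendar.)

Friday

Jul 23, 1749 is a Wednesday.
4160 mod 7 = 2, so 4160 days after a Wednesday is Wednesday + 2 = Friday.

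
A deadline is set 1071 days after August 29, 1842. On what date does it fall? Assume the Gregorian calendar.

+365 (one year) → Aug 29, 1843 (706 left).
+366 (one year; includes Feb 29, 1844) → Aug 29, 1844 (340 left).
Aug has 31 days: +3 → Sep 1, 1844 (337 left).
Sep has 30 days: +30 → Oct 1, 1844 (307 left).
Oct has 31 days: +31 → Nov 1, 1844 (276 left).
Nov has 30 days: +30 → Dec 1, 1844 (246 left).
Dec has 31 days: +31 → Jan 1, 1845 (215 left).
Jan has 31 days: +31 → Feb 1, 1845 (184 left).
Feb has 28 days: +28 → Mar 1, 1845 (156 left).
Mar has 31 days: +31 → Apr 1, 1845 (125 left).
Apr has 30 days: +30 → May 1, 1845 (95 left).
May has 31 days: +31 → Jun 1, 1845 (64 left).
Jun has 30 days: +30 → Jul 1, 1845 (34 left).
Jul has 31 days: +31 → Aug 1, 1845 (3 left).
+3 → Aug 4, 1845.

August 4, 1845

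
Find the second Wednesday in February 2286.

February 10, 2286

February 1, 2286 is a Monday.
The first Wednesday is therefore February 3 (2 days later).
The second Wednesday is 3 + 1×7 = February 10.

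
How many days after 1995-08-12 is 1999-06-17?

1405

Aug 12, 1995 → Aug 12, 1996: 366 days (Feb 29, 1996 is in that span).
Aug 12, 1996 → Aug 12, 1997: 365 days.
Aug 12, 1997 → Aug 12, 1998: 365 days.
Aug 12, 1998 → Sep 12, 1998: 31 days (August has 31).
Sep 12, 1998 → Oct 12, 1998: 30 days (September has 30).
Oct 12, 1998 → Nov 12, 1998: 31 days (October has 31).
Nov 12, 1998 → Dec 12, 1998: 30 days (November has 30).
Dec 12, 1998 → Jan 12, 1999: 31 days (December has 31).
Jan 12, 1999 → Feb 12, 1999: 31 days (January has 31).
Feb 12, 1999 → Mar 12, 1999: 28 days (February has 28).
Mar 12, 1999 → Apr 12, 1999: 31 days (March has 31).
Apr 12, 1999 → May 12, 1999: 30 days (April has 30).
May 12, 1999 → Jun 12, 1999: 31 days (May has 31).
Jun 12, 1999 → Jun 17, 1999: 5 days.
Total: 1405 days.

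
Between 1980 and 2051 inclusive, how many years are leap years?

Multiples of 4 in [1980,2051]: 18.
Of those, multiples of 100: 1 (not leap unless ÷400).
Multiples of 400: 1.
Leap years = 18 − 1 + 1 = 18.

18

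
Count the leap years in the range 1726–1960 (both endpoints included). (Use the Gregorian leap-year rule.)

57

Multiples of 4 in [1726,1960]: 59.
Of those, multiples of 100: 2 (not leap unless ÷400).
Multiples of 400: 0.
Leap years = 59 − 2 + 0 = 57.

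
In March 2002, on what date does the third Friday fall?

March 1, 2002 is a Friday.
The first Friday is therefore March 1 (same day).
The third Friday is 1 + 2×7 = March 15.

March 15, 2002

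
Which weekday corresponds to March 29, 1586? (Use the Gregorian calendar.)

Doomsday rule: the anchor day for the 1500s is Wednesday. For year 86: 86÷12 = 7 r 2, and 2÷4 = 0, so 7+2+0 = 9.
Wednesday + 9 ≡ Friday — that's 1586's doomsday.
In March the doomsday date is Mar 14.
Mar 29 is 15 days after Mar 14; 15 mod 7 = 1, so Friday + 1 = Saturday.

Saturday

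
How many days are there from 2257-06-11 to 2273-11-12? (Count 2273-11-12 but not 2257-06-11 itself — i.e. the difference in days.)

5998

Jun 11, 2257 → Jun 11, 2258: 365 days.
Jun 11, 2258 → Jun 11, 2259: 365 days.
Jun 11, 2259 → Jun 11, 2260: 366 days (Feb 29, 2260 is in that span).
Jun 11, 2260 → Jun 11, 2261: 365 days.
Jun 11, 2261 → Jun 11, 2262: 365 days.
Jun 11, 2262 → Jun 11, 2263: 365 days.
Jun 11, 2263 → Jun 11, 2264: 366 days (Feb 29, 2264 is in that span).
Jun 11, 2264 → Jun 11, 2265: 365 days.
Jun 11, 2265 → Jun 11, 2266: 365 days.
Jun 11, 2266 → Jun 11, 2267: 365 days.
Jun 11, 2267 → Jun 11, 2268: 366 days (Feb 29, 2268 is in that span).
Jun 11, 2268 → Jun 11, 2269: 365 days.
Jun 11, 2269 → Jun 11, 2270: 365 days.
Jun 11, 2270 → Jun 11, 2271: 365 days.
Jun 11, 2271 → Jun 11, 2272: 366 days (Feb 29, 2272 is in that span).
Jun 11, 2272 → Jun 11, 2273: 365 days.
Jun 11, 2273 → Jul 11, 2273: 30 days (June has 30).
Jul 11, 2273 → Aug 11, 2273: 31 days (July has 31).
Aug 11, 2273 → Sep 11, 2273: 31 days (August has 31).
Sep 11, 2273 → Oct 11, 2273: 30 days (September has 30).
Oct 11, 2273 → Nov 11, 2273: 31 days (October has 31).
Nov 11, 2273 → Nov 12, 2273: 1 days.
Total: 5998 days.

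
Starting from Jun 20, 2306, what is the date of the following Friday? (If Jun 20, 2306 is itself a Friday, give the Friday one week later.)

June 22, 2306

Jun 20, 2306 is a Wednesday.
From Wednesday to the next Friday is 2 days.
Jun 20, 2306 + 2 = Jun 22, 2306.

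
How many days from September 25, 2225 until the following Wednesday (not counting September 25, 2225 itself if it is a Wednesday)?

Sep 25, 2225 is a Sunday.
From Sunday to the next Wednesday is 3 days.

3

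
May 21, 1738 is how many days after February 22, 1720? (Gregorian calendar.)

6663

Feb 22, 1720 → Feb 22, 1721: 366 days (Feb 29, 1720 is in that span).
Feb 22, 1721 → Feb 22, 1722: 365 days.
Feb 22, 1722 → Feb 22, 1723: 365 days.
Feb 22, 1723 → Feb 22, 1724: 365 days.
Feb 22, 1724 → Feb 22, 1725: 366 days (Feb 29, 1724 is in that span).
Feb 22, 1725 → Feb 22, 1726: 365 days.
Feb 22, 1726 → Feb 22, 1727: 365 days.
Feb 22, 1727 → Feb 22, 1728: 365 days.
Feb 22, 1728 → Feb 22, 1729: 366 days (Feb 29, 1728 is in that span).
Feb 22, 1729 → Feb 22, 1730: 365 days.
Feb 22, 1730 → Feb 22, 1731: 365 days.
Feb 22, 1731 → Feb 22, 1732: 365 days.
Feb 22, 1732 → Feb 22, 1733: 366 days (Feb 29, 1732 is in that span).
Feb 22, 1733 → Feb 22, 1734: 365 days.
Feb 22, 1734 → Feb 22, 1735: 365 days.
Feb 22, 1735 → Feb 22, 1736: 365 days.
Feb 22, 1736 → Feb 22, 1737: 366 days (Feb 29, 1736 is in that span).
Feb 22, 1737 → Feb 22, 1738: 365 days.
Feb 22, 1738 → Mar 22, 1738: 28 days (February has 28).
Mar 22, 1738 → Apr 22, 1738: 31 days (March has 31).
Apr 22, 1738 → May 21, 1738: 29 days.
Total: 6663 days.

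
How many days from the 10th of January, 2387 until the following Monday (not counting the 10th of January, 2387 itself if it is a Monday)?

Jan 10, 2387 is a Saturday.
From Saturday to the next Monday is 2 days.

2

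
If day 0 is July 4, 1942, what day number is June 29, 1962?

Jul 4, 1942 → Jul 4, 1943: 365 days.
Jul 4, 1943 → Jul 4, 1944: 366 days (Feb 29, 1944 is in that span).
Jul 4, 1944 → Jul 4, 1945: 365 days.
Jul 4, 1945 → Jul 4, 1946: 365 days.
Jul 4, 1946 → Jul 4, 1947: 365 days.
Jul 4, 1947 → Jul 4, 1948: 366 days (Feb 29, 1948 is in that span).
Jul 4, 1948 → Jul 4, 1949: 365 days.
Jul 4, 1949 → Jul 4, 1950: 365 days.
Jul 4, 1950 → Jul 4, 1951: 365 days.
Jul 4, 1951 → Jul 4, 1952: 366 days (Feb 29, 1952 is in that span).
Jul 4, 1952 → Jul 4, 1953: 365 days.
Jul 4, 1953 → Jul 4, 1954: 365 days.
Jul 4, 1954 → Jul 4, 1955: 365 days.
Jul 4, 1955 → Jul 4, 1956: 366 days (Feb 29, 1956 is in that span).
Jul 4, 1956 → Jul 4, 1957: 365 days.
Jul 4, 1957 → Jul 4, 1958: 365 days.
Jul 4, 1958 → Jul 4, 1959: 365 days.
Jul 4, 1959 → Jul 4, 1960: 366 days (Feb 29, 1960 is in that span).
Jul 4, 1960 → Jul 4, 1961: 365 days.
Jul 4, 1961 → Aug 4, 1961: 31 days (July has 31).
Aug 4, 1961 → Sep 4, 1961: 31 days (August has 31).
Sep 4, 1961 → Oct 4, 1961: 30 days (September has 30).
Oct 4, 1961 → Nov 4, 1961: 31 days (October has 31).
Nov 4, 1961 → Dec 4, 1961: 30 days (November has 30).
Dec 4, 1961 → Jan 4, 1962: 31 days (December has 31).
Jan 4, 1962 → Feb 4, 1962: 31 days (January has 31).
Feb 4, 1962 → Mar 4, 1962: 28 days (February has 28).
Mar 4, 1962 → Apr 4, 1962: 31 days (March has 31).
Apr 4, 1962 → May 4, 1962: 30 days (April has 30).
May 4, 1962 → Jun 4, 1962: 31 days (May has 31).
Jun 4, 1962 → Jun 29, 1962: 25 days.
Total: 7300 days.

7300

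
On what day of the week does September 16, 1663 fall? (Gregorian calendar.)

Doomsday rule: the anchor day for the 1600s is Tuesday. For year 63: 63÷12 = 5 r 3, and 3÷4 = 0, so 5+3+0 = 8.
Tuesday + 8 ≡ Wednesday — that's 1663's doomsday.
In September the doomsday date is Sep 5.
Sep 16 is 11 days after Sep 5; 11 mod 7 = 4, so Wednesday + 4 = Sunday.

Sunday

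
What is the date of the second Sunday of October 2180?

October 1, 2180 is a Sunday.
The first Sunday is therefore October 1 (same day).
The second Sunday is 1 + 1×7 = October 8.

October 8, 2180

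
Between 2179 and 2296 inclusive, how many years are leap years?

Multiples of 4 in [2179,2296]: 30.
Of those, multiples of 100: 1 (not leap unless ÷400).
Multiples of 400: 0.
Leap years = 30 − 1 + 0 = 29.

29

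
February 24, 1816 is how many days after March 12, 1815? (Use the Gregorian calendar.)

Mar 12, 1815 → Apr 12, 1815: 31 days (March has 31).
Apr 12, 1815 → May 12, 1815: 30 days (April has 30).
May 12, 1815 → Jun 12, 1815: 31 days (May has 31).
Jun 12, 1815 → Jul 12, 1815: 30 days (June has 30).
Jul 12, 1815 → Aug 12, 1815: 31 days (July has 31).
Aug 12, 1815 → Sep 12, 1815: 31 days (August has 31).
Sep 12, 1815 → Oct 12, 1815: 30 days (September has 30).
Oct 12, 1815 → Nov 12, 1815: 31 days (October has 31).
Nov 12, 1815 → Dec 12, 1815: 30 days (November has 30).
Dec 12, 1815 → Jan 12, 1816: 31 days (December has 31).
Jan 12, 1816 → Feb 12, 1816: 31 days (January has 31).
Feb 12, 1816 → Feb 24, 1816: 12 days.
Total: 349 days.

349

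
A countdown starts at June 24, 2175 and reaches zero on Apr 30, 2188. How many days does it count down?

Jun 24, 2175 → Jun 24, 2176: 366 days (Feb 29, 2176 is in that span).
Jun 24, 2176 → Jun 24, 2177: 365 days.
Jun 24, 2177 → Jun 24, 2178: 365 days.
Jun 24, 2178 → Jun 24, 2179: 365 days.
Jun 24, 2179 → Jun 24, 2180: 366 days (Feb 29, 2180 is in that span).
Jun 24, 2180 → Jun 24, 2181: 365 days.
Jun 24, 2181 → Jun 24, 2182: 365 days.
Jun 24, 2182 → Jun 24, 2183: 365 days.
Jun 24, 2183 → Jun 24, 2184: 366 days (Feb 29, 2184 is in that span).
Jun 24, 2184 → Jun 24, 2185: 365 days.
Jun 24, 2185 → Jun 24, 2186: 365 days.
Jun 24, 2186 → Jun 24, 2187: 365 days.
Jun 24, 2187 → Jul 24, 2187: 30 days (June has 30).
Jul 24, 2187 → Aug 24, 2187: 31 days (July has 31).
Aug 24, 2187 → Sep 24, 2187: 31 days (August has 31).
Sep 24, 2187 → Oct 24, 2187: 30 days (September has 30).
Oct 24, 2187 → Nov 24, 2187: 31 days (October has 31).
Nov 24, 2187 → Dec 24, 2187: 30 days (November has 30).
Dec 24, 2187 → Jan 24, 2188: 31 days (December has 31).
Jan 24, 2188 → Feb 24, 2188: 31 days (January has 31).
Feb 24, 2188 → Mar 24, 2188: 29 days (February has 29).
Mar 24, 2188 → Apr 24, 2188: 31 days (March has 31).
Apr 24, 2188 → Apr 30, 2188: 6 days.
Total: 4694 days.

4694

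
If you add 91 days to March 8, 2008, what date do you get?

Mar has 31 days: +24 → Apr 1, 2008 (67 left).
Apr has 30 days: +30 → May 1, 2008 (37 left).
May has 31 days: +31 → Jun 1, 2008 (6 left).
+6 → Jun 7, 2008.

June 7, 2008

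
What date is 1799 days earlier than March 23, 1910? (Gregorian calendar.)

−365 (one year) → Mar 23, 1909 (1434 left).
−365 (one year) → Mar 23, 1908 (1069 left).
−366 (one year; includes Feb 29, 1908) → Mar 23, 1907 (703 left).
−365 (one year) → Mar 23, 1906 (338 left).
−23 → Feb 28, 1906 (end of Feb, 28 days; 315 left).
−28 → Jan 31, 1906 (end of Jan, 31 days; 287 left).
−31 → Dec 31, 1905 (end of Dec, 31 days; 256 left).
−31 → Nov 30, 1905 (end of Nov, 30 days; 225 left).
−30 → Oct 31, 1905 (end of Oct, 31 days; 195 left).
−31 → Sep 30, 1905 (end of Sep, 30 days; 164 left).
−30 → Aug 31, 1905 (end of Aug, 31 days; 134 left).
−31 → Jul 31, 1905 (end of Jul, 31 days; 103 left).
−31 → Jun 30, 1905 (end of Jun, 30 days; 72 left).
−30 → May 31, 1905 (end of May, 31 days; 42 left).
−31 → Apr 30, 1905 (end of Apr, 30 days; 11 left).
−11 → Apr 19, 1905.

April 19, 1905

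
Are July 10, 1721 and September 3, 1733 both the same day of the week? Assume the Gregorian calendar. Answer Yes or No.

From Jul 10, 1721 to Sep 3, 1733 is 4438 days.
4438 mod 7 = 0, so they are the same weekday.
(Jul 10, 1721 is a Thursday; Sep 3, 1733 is a Thursday.)

Yes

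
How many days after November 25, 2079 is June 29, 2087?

Nov 25, 2079 → Nov 25, 2080: 366 days (Feb 29, 2080 is in that span).
Nov 25, 2080 → Nov 25, 2081: 365 days.
Nov 25, 2081 → Nov 25, 2082: 365 days.
Nov 25, 2082 → Nov 25, 2083: 365 days.
Nov 25, 2083 → Nov 25, 2084: 366 days (Feb 29, 2084 is in that span).
Nov 25, 2084 → Nov 25, 2085: 365 days.
Nov 25, 2085 → Nov 25, 2086: 365 days.
Nov 25, 2086 → Dec 25, 2086: 30 days (November has 30).
Dec 25, 2086 → Jan 25, 2087: 31 days (December has 31).
Jan 25, 2087 → Feb 25, 2087: 31 days (January has 31).
Feb 25, 2087 → Mar 25, 2087: 28 days (February has 28).
Mar 25, 2087 → Apr 25, 2087: 31 days (March has 31).
Apr 25, 2087 → May 25, 2087: 30 days (April has 30).
May 25, 2087 → Jun 25, 2087: 31 days (May has 31).
Jun 25, 2087 → Jun 29, 2087: 4 days.
Total: 2773 days.

2773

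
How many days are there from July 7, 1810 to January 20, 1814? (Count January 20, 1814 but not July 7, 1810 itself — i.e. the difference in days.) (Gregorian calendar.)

Jul 7, 1810 → Jul 7, 1811: 365 days.
Jul 7, 1811 → Jul 7, 1812: 366 days (Feb 29, 1812 is in that span).
Jul 7, 1812 → Jul 7, 1813: 365 days.
Jul 7, 1813 → Aug 7, 1813: 31 days (July has 31).
Aug 7, 1813 → Sep 7, 1813: 31 days (August has 31).
Sep 7, 1813 → Oct 7, 1813: 30 days (September has 30).
Oct 7, 1813 → Nov 7, 1813: 31 days (October has 31).
Nov 7, 1813 → Dec 7, 1813: 30 days (November has 30).
Dec 7, 1813 → Jan 7, 1814: 31 days (December has 31).
Jan 7, 1814 → Jan 20, 1814: 13 days.
Total: 1293 days.

1293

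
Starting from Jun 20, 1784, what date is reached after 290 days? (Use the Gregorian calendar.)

Jun has 30 days: +11 → Jul 1, 1784 (279 left).
Jul has 31 days: +31 → Aug 1, 1784 (248 left).
Aug has 31 days: +31 → Sep 1, 1784 (217 left).
Sep has 30 days: +30 → Oct 1, 1784 (187 left).
Oct has 31 days: +31 → Nov 1, 1784 (156 left).
Nov has 30 days: +30 → Dec 1, 1784 (126 left).
Dec has 31 days: +31 → Jan 1, 1785 (95 left).
Jan has 31 days: +31 → Feb 1, 1785 (64 left).
Feb has 28 days: +28 → Mar 1, 1785 (36 left).
Mar has 31 days: +31 → Apr 1, 1785 (5 left).
+5 → Apr 6, 1785.

April 6, 1785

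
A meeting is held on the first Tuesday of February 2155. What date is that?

February 1, 2155 is a Saturday.
The first Tuesday is therefore February 4 (3 days later).

February 4, 2155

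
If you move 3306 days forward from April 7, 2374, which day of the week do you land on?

Apr 7, 2374 is a Sunday.
3306 mod 7 = 2, so 3306 days after a Sunday is Sunday + 2 = Tuesday.

Tuesday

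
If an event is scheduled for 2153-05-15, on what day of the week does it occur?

Tuesday

January 1, 2153 is a Monday.
Jan 1, 2153 → Feb 1, 2153: 31 days (January has 31).
Feb 1, 2153 → Mar 1, 2153: 28 days (February has 28).
Mar 1, 2153 → Apr 1, 2153: 31 days (March has 31).
Apr 1, 2153 → May 1, 2153: 30 days (April has 30).
May 1, 2153 → May 15, 2153: 14 days.
Total: 134 days.
134 mod 7 = 1, so Monday + 1 = Tuesday.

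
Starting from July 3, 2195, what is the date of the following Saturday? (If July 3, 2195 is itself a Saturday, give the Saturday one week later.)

Jul 3, 2195 is a Friday.
From Friday to the next Saturday is 1 day.
Jul 3, 2195 + 1 = Jul 4, 2195.

July 4, 2195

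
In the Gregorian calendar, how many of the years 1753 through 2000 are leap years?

60

Multiples of 4 in [1753,2000]: 62.
Of those, multiples of 100: 3 (not leap unless ÷400).
Multiples of 400: 1.
Leap years = 62 − 3 + 1 = 60.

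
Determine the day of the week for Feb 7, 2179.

Doomsday rule: the anchor day for the 2100s is Sunday. For year 79: 79÷12 = 6 r 7, and 7÷4 = 1, so 6+7+1 = 14.
Sunday + 14 ≡ Sunday — that's 2179's doomsday.
In February the doomsday date is Feb 28 (2179 is not a leap year).
Feb 7 is 21 days before Feb 28; 21 mod 7 = 0, so Sunday − 0 = Sunday.

Sunday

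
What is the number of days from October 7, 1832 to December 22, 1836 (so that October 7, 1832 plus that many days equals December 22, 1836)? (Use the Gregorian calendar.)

1537

Oct 7, 1832 → Oct 7, 1833: 365 days.
Oct 7, 1833 → Oct 7, 1834: 365 days.
Oct 7, 1834 → Oct 7, 1835: 365 days.
Oct 7, 1835 → Oct 7, 1836: 366 days (Feb 29, 1836 is in that span).
Oct 7, 1836 → Nov 7, 1836: 31 days (October has 31).
Nov 7, 1836 → Dec 7, 1836: 30 days (November has 30).
Dec 7, 1836 → Dec 22, 1836: 15 days.
Total: 1537 days.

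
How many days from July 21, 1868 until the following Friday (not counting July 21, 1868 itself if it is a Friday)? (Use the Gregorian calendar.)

3

Jul 21, 1868 is a Tuesday.
From Tuesday to the next Friday is 3 days.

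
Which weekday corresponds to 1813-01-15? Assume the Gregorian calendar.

Friday

Doomsday rule: the anchor day for the 1800s is Friday. For year 13: 13÷12 = 1 r 1, and 1÷4 = 0, so 1+1+0 = 2.
Friday + 2 ≡ Sunday — that's 1813's doomsday.
In January the doomsday date is Jan 3 (1813 is not a leap year).
Jan 15 is 12 days after Jan 3; 12 mod 7 = 5, so Sunday + 5 = Friday.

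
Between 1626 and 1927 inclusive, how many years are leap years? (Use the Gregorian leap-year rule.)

72

Multiples of 4 in [1626,1927]: 75.
Of those, multiples of 100: 3 (not leap unless ÷400).
Multiples of 400: 0.
Leap years = 75 − 3 + 0 = 72.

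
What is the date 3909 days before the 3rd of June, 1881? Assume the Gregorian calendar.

−365 (one year) → Jun 3, 1880 (3544 left).
−366 (one year; includes Feb 29, 1880) → Jun 3, 1879 (3178 left).
−365 (one year) → Jun 3, 1878 (2813 left).
−365 (one year) → Jun 3, 1877 (2448 left).
−365 (one year) → Jun 3, 1876 (2083 left).
−366 (one year; includes Feb 29, 1876) → Jun 3, 1875 (1717 left).
−365 (one year) → Jun 3, 1874 (1352 left).
−365 (one year) → Jun 3, 1873 (987 left).
−365 (one year) → Jun 3, 1872 (622 left).
−366 (one year; includes Feb 29, 1872) → Jun 3, 1871 (256 left).
−3 → May 31, 1871 (end of May, 31 days; 253 left).
−31 → Apr 30, 1871 (end of Apr, 30 days; 222 left).
−30 → Mar 31, 1871 (end of Mar, 31 days; 192 left).
−31 → Feb 28, 1871 (end of Feb, 28 days; 161 left).
−28 → Jan 31, 1871 (end of Jan, 31 days; 133 left).
−31 → Dec 31, 1870 (end of Dec, 31 days; 102 left).
−31 → Nov 30, 1870 (end of Nov, 30 days; 71 left).
−30 → Oct 31, 1870 (end of Oct, 31 days; 41 left).
−31 → Sep 30, 1870 (end of Sep, 30 days; 10 left).
−10 → Sep 20, 1870.

September 20, 1870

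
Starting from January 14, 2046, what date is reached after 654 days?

October 30, 2047

+365 (one year) → Jan 14, 2047 (289 left).
Jan has 31 days: +18 → Feb 1, 2047 (271 left).
Feb has 28 days: +28 → Mar 1, 2047 (243 left).
Mar has 31 days: +31 → Apr 1, 2047 (212 left).
Apr has 30 days: +30 → May 1, 2047 (182 left).
May has 31 days: +31 → Jun 1, 2047 (151 left).
Jun has 30 days: +30 → Jul 1, 2047 (121 left).
Jul has 31 days: +31 → Aug 1, 2047 (90 left).
Aug has 31 days: +31 → Sep 1, 2047 (59 left).
Sep has 30 days: +30 → Oct 1, 2047 (29 left).
+29 → Oct 30, 2047.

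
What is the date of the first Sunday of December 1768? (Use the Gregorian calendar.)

December 1, 1768 is a Thursday.
The first Sunday is therefore December 4 (3 days later).

December 4, 1768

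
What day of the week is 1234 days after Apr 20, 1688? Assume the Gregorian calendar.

Apr 20, 1688 is a Tuesday.
1234 mod 7 = 2, so 1234 days after a Tuesday is Tuesday + 2 = Thursday.

Thursday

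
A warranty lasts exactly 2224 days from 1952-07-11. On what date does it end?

August 13, 1958

+365 (one year) → Jul 11, 1953 (1859 left).
+365 (one year) → Jul 11, 1954 (1494 left).
+365 (one year) → Jul 11, 1955 (1129 left).
+366 (one year; includes Feb 29, 1956) → Jul 11, 1956 (763 left).
+365 (one year) → Jul 11, 1957 (398 left).
Jul has 31 days: +21 → Aug 1, 1957 (377 left).
Aug has 31 days: +31 → Sep 1, 1957 (346 left).
Sep has 30 days: +30 → Oct 1, 1957 (316 left).
Oct has 31 days: +31 → Nov 1, 1957 (285 left).
Nov has 30 days: +30 → Dec 1, 1957 (255 left).
Dec has 31 days: +31 → Jan 1, 1958 (224 left).
Jan has 31 days: +31 → Feb 1, 1958 (193 left).
Feb has 28 days: +28 → Mar 1, 1958 (165 left).
Mar has 31 days: +31 → Apr 1, 1958 (134 left).
Apr has 30 days: +30 → May 1, 1958 (104 left).
May has 31 days: +31 → Jun 1, 1958 (73 left).
Jun has 30 days: +30 → Jul 1, 1958 (43 left).
Jul has 31 days: +31 → Aug 1, 1958 (12 left).
+12 → Aug 13, 1958.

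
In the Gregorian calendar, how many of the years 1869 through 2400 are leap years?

129

Multiples of 4 in [1869,2400]: 133.
Of those, multiples of 100: 6 (not leap unless ÷400).
Multiples of 400: 2.
Leap years = 133 − 6 + 2 = 129.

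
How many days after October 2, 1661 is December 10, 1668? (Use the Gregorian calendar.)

Oct 2, 1661 → Oct 2, 1662: 365 days.
Oct 2, 1662 → Oct 2, 1663: 365 days.
Oct 2, 1663 → Oct 2, 1664: 366 days (Feb 29, 1664 is in that span).
Oct 2, 1664 → Oct 2, 1665: 365 days.
Oct 2, 1665 → Oct 2, 1666: 365 days.
Oct 2, 1666 → Oct 2, 1667: 365 days.
Oct 2, 1667 → Oct 2, 1668: 366 days (Feb 29, 1668 is in that span).
Oct 2, 1668 → Nov 2, 1668: 31 days (October has 31).
Nov 2, 1668 → Dec 2, 1668: 30 days (November has 30).
Dec 2, 1668 → Dec 10, 1668: 8 days.
Total: 2626 days.

2626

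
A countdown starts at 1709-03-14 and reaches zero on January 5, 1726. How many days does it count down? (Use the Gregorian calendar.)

Mar 14, 1709 → Mar 14, 1710: 365 days.
Mar 14, 1710 → Mar 14, 1711: 365 days.
Mar 14, 1711 → Mar 14, 1712: 366 days (Feb 29, 1712 is in that span).
Mar 14, 1712 → Mar 14, 1713: 365 days.
Mar 14, 1713 → Mar 14, 1714: 365 days.
Mar 14, 1714 → Mar 14, 1715: 365 days.
Mar 14, 1715 → Mar 14, 1716: 366 days (Feb 29, 1716 is in that span).
Mar 14, 1716 → Mar 14, 1717: 365 days.
Mar 14, 1717 → Mar 14, 1718: 365 days.
Mar 14, 1718 → Mar 14, 1719: 365 days.
Mar 14, 1719 → Mar 14, 1720: 366 days (Feb 29, 1720 is in that span).
Mar 14, 1720 → Mar 14, 1721: 365 days.
Mar 14, 1721 → Mar 14, 1722: 365 days.
Mar 14, 1722 → Mar 14, 1723: 365 days.
Mar 14, 1723 → Mar 14, 1724: 366 days (Feb 29, 1724 is in that span).
Mar 14, 1724 → Mar 14, 1725: 365 days.
Mar 14, 1725 → Apr 14, 1725: 31 days (March has 31).
Apr 14, 1725 → May 14, 1725: 30 days (April has 30).
May 14, 1725 → Jun 14, 1725: 31 days (May has 31).
Jun 14, 1725 → Jul 14, 1725: 30 days (June has 30).
Jul 14, 1725 → Aug 14, 1725: 31 days (July has 31).
Aug 14, 1725 → Sep 14, 1725: 31 days (August has 31).
Sep 14, 1725 → Oct 14, 1725: 30 days (September has 30).
Oct 14, 1725 → Nov 14, 1725: 31 days (October has 31).
Nov 14, 1725 → Dec 14, 1725: 30 days (November has 30).
Dec 14, 1725 → Jan 5, 1726: 22 days.
Total: 6141 days.

6141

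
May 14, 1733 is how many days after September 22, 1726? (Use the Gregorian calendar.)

Sep 22, 1726 → Sep 22, 1727: 365 days.
Sep 22, 1727 → Sep 22, 1728: 366 days (Feb 29, 1728 is in that span).
Sep 22, 1728 → Sep 22, 1729: 365 days.
Sep 22, 1729 → Sep 22, 1730: 365 days.
Sep 22, 1730 → Sep 22, 1731: 365 days.
Sep 22, 1731 → Sep 22, 1732: 366 days (Feb 29, 1732 is in that span).
Sep 22, 1732 → Oct 22, 1732: 30 days (September has 30).
Oct 22, 1732 → Nov 22, 1732: 31 days (October has 31).
Nov 22, 1732 → Dec 22, 1732: 30 days (November has 30).
Dec 22, 1732 → Jan 22, 1733: 31 days (December has 31).
Jan 22, 1733 → Feb 22, 1733: 31 days (January has 31).
Feb 22, 1733 → Mar 22, 1733: 28 days (February has 28).
Mar 22, 1733 → Apr 22, 1733: 31 days (March has 31).
Apr 22, 1733 → May 14, 1733: 22 days.
Total: 2426 days.

2426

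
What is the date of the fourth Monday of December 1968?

December 23, 1968

December 1, 1968 is a Sunday.
The first Monday is therefore December 2 (1 days later).
The fourth Monday is 2 + 3×7 = December 23.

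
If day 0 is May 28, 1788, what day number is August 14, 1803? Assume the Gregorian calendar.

May 28, 1788 → May 28, 1789: 365 days.
May 28, 1789 → May 28, 1790: 365 days.
May 28, 1790 → May 28, 1791: 365 days.
May 28, 1791 → May 28, 1792: 366 days (Feb 29, 1792 is in that span).
May 28, 1792 → May 28, 1793: 365 days.
May 28, 1793 → May 28, 1794: 365 days.
May 28, 1794 → May 28, 1795: 365 days.
May 28, 1795 → May 28, 1796: 366 days (Feb 29, 1796 is in that span).
May 28, 1796 → May 28, 1797: 365 days.
May 28, 1797 → May 28, 1798: 365 days.
May 28, 1798 → May 28, 1799: 365 days.
May 28, 1799 → May 28, 1800: 365 days.
May 28, 1800 → May 28, 1801: 365 days.
May 28, 1801 → May 28, 1802: 365 days.
May 28, 1802 → May 28, 1803: 365 days.
May 28, 1803 → Jun 28, 1803: 31 days (May has 31).
Jun 28, 1803 → Jul 28, 1803: 30 days (June has 30).
Jul 28, 1803 → Aug 14, 1803: 17 days.
Total: 5555 days.

5555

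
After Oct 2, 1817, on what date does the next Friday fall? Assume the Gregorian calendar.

Oct 2, 1817 is a Thursday.
From Thursday to the next Friday is 1 day.
Oct 2, 1817 + 1 = Oct 3, 1817.

October 3, 1817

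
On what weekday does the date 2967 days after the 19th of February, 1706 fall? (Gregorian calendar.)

Thursday

First find the weekday of Feb 19, 1706. Doomsday rule: the anchor day for the 1700s is Sunday. For year 06: 6÷12 = 0 r 6, and 6÷4 = 1, so 0+6+1 = 7.
Sunday + 7 ≡ Sunday — that's 1706's doomsday.
In February the doomsday date is Feb 28 (1706 is not a leap year).
Feb 19 is 9 days before Feb 28; 9 mod 7 = 2, so Sunday − 2 = Friday.
2967 mod 7 = 6, so 2967 days after a Friday is Friday + 6 = Thursday.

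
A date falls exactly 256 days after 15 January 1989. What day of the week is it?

First find the weekday of Jan 15, 1989. Doomsday rule: the anchor day for the 1900s is Wednesday. For year 89: 89÷12 = 7 r 5, and 5÷4 = 1, so 7+5+1 = 13.
Wednesday + 13 ≡ Tuesday — that's 1989's doomsday.
In January the doomsday date is Jan 3 (1989 is not a leap year).
Jan 15 is 12 days after Jan 3; 12 mod 7 = 5, so Tuesday + 5 = Sunday.
256 mod 7 = 4, so 256 days after a Sunday is Sunday + 4 = Thursday.

Thursday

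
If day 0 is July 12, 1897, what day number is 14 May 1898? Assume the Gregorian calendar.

306

Jul 12, 1897 → Aug 12, 1897: 31 days (July has 31).
Aug 12, 1897 → Sep 12, 1897: 31 days (August has 31).
Sep 12, 1897 → Oct 12, 1897: 30 days (September has 30).
Oct 12, 1897 → Nov 12, 1897: 31 days (October has 31).
Nov 12, 1897 → Dec 12, 1897: 30 days (November has 30).
Dec 12, 1897 → Jan 12, 1898: 31 days (December has 31).
Jan 12, 1898 → Feb 12, 1898: 31 days (January has 31).
Feb 12, 1898 → Mar 12, 1898: 28 days (February has 28).
Mar 12, 1898 → Apr 12, 1898: 31 days (March has 31).
Apr 12, 1898 → May 12, 1898: 30 days (April has 30).
May 12, 1898 → May 14, 1898: 2 days.
Total: 306 days.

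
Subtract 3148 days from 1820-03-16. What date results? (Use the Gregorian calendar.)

−366 (one year; includes Feb 29, 1820) → Mar 16, 1819 (2782 left).
−365 (one year) → Mar 16, 1818 (2417 left).
−365 (one year) → Mar 16, 1817 (2052 left).
−365 (one year) → Mar 16, 1816 (1687 left).
−366 (one year; includes Feb 29, 1816) → Mar 16, 1815 (1321 left).
−365 (one year) → Mar 16, 1814 (956 left).
−365 (one year) → Mar 16, 1813 (591 left).
−365 (one year) → Mar 16, 1812 (226 left).
−16 → Feb 29, 1812 (end of Feb, 29 days; 210 left).
−29 → Jan 31, 1812 (end of Jan, 31 days; 181 left).
−31 → Dec 31, 1811 (end of Dec, 31 days; 150 left).
−31 → Nov 30, 1811 (end of Nov, 30 days; 119 left).
−30 → Oct 31, 1811 (end of Oct, 31 days; 89 left).
−31 → Sep 30, 1811 (end of Sep, 30 days; 58 left).
−30 → Aug 31, 1811 (end of Aug, 31 days; 28 left).
−28 → Aug 3, 1811.

August 3, 1811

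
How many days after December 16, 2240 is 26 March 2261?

Dec 16, 2240 → Dec 16, 2241: 365 days.
Dec 16, 2241 → Dec 16, 2242: 365 days.
Dec 16, 2242 → Dec 16, 2243: 365 days.
Dec 16, 2243 → Dec 16, 2244: 366 days (Feb 29, 2244 is in that span).
Dec 16, 2244 → Dec 16, 2245: 365 days.
Dec 16, 2245 → Dec 16, 2246: 365 days.
Dec 16, 2246 → Dec 16, 2247: 365 days.
Dec 16, 2247 → Dec 16, 2248: 366 days (Feb 29, 2248 is in that span).
Dec 16, 2248 → Dec 16, 2249: 365 days.
Dec 16, 2249 → Dec 16, 2250: 365 days.
Dec 16, 2250 → Dec 16, 2251: 365 days.
Dec 16, 2251 → Dec 16, 2252: 366 days (Feb 29, 2252 is in that span).
Dec 16, 2252 → Dec 16, 2253: 365 days.
Dec 16, 2253 → Dec 16, 2254: 365 days.
Dec 16, 2254 → Dec 16, 2255: 365 days.
Dec 16, 2255 → Dec 16, 2256: 366 days (Feb 29, 2256 is in that span).
Dec 16, 2256 → Dec 16, 2257: 365 days.
Dec 16, 2257 → Dec 16, 2258: 365 days.
Dec 16, 2258 → Dec 16, 2259: 365 days.
Dec 16, 2259 → Dec 16, 2260: 366 days (Feb 29, 2260 is in that span).
Dec 16, 2260 → Jan 16, 2261: 31 days (December has 31).
Jan 16, 2261 → Feb 16, 2261: 31 days (January has 31).
Feb 16, 2261 → Mar 16, 2261: 28 days (February has 28).
Mar 16, 2261 → Mar 26, 2261: 10 days.
Total: 7405 days.

7405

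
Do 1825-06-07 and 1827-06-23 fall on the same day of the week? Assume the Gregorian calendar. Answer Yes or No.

From Jun 7, 1825 to Jun 23, 1827 is 746 days.
746 mod 7 = 4, so they are different weekdays.
(Jun 7, 1825 is a Tuesday; Jun 23, 1827 is a Saturday.)

No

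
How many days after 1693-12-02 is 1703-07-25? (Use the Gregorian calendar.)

3521

Dec 2, 1693 → Dec 2, 1694: 365 days.
Dec 2, 1694 → Dec 2, 1695: 365 days.
Dec 2, 1695 → Dec 2, 1696: 366 days (Feb 29, 1696 is in that span).
Dec 2, 1696 → Dec 2, 1697: 365 days.
Dec 2, 1697 → Dec 2, 1698: 365 days.
Dec 2, 1698 → Dec 2, 1699: 365 days.
Dec 2, 1699 → Dec 2, 1700: 365 days.
Dec 2, 1700 → Dec 2, 1701: 365 days.
Dec 2, 1701 → Dec 2, 1702: 365 days.
Dec 2, 1702 → Jan 2, 1703: 31 days (December has 31).
Jan 2, 1703 → Feb 2, 1703: 31 days (January has 31).
Feb 2, 1703 → Mar 2, 1703: 28 days (February has 28).
Mar 2, 1703 → Apr 2, 1703: 31 days (March has 31).
Apr 2, 1703 → May 2, 1703: 30 days (April has 30).
May 2, 1703 → Jun 2, 1703: 31 days (May has 31).
Jun 2, 1703 → Jul 2, 1703: 30 days (June has 30).
Jul 2, 1703 → Jul 25, 1703: 23 days.
Total: 3521 days.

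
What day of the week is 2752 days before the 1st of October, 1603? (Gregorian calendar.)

First find the weekday of Oct 1, 1603. Doomsday rule: the anchor day for the 1600s is Tuesday. For year 03: 3÷12 = 0 r 3, and 3÷4 = 0, so 0+3+0 = 3.
Tuesday + 3 ≡ Friday — that's 1603's doomsday.
In October the doomsday date is Oct 10.
Oct 1 is 9 days before Oct 10; 9 mod 7 = 2, so Friday − 2 = Wednesday.
2752 mod 7 = 1, so 2752 days before a Wednesday is Wednesday − 1 = Tuesday.

Tuesday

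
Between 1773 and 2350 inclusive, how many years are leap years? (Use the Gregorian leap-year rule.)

139

Multiples of 4 in [1773,2350]: 144.
Of those, multiples of 100: 6 (not leap unless ÷400).
Multiples of 400: 1.
Leap years = 144 − 6 + 1 = 139.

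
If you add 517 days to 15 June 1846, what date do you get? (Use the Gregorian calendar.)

November 14, 1847

+365 (one year) → Jun 15, 1847 (152 left).
Jun has 30 days: +16 → Jul 1, 1847 (136 left).
Jul has 31 days: +31 → Aug 1, 1847 (105 left).
Aug has 31 days: +31 → Sep 1, 1847 (74 left).
Sep has 30 days: +30 → Oct 1, 1847 (44 left).
Oct has 31 days: +31 → Nov 1, 1847 (13 left).
+13 → Nov 14, 1847.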